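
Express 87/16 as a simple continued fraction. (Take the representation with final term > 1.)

[5; 2, 3, 2]

87 = 5·16 + 7
16 = 2·7 + 2
7 = 3·2 + 1
2 = 2·1 + 0  (stop)
So 87/16 = [5; 2, 3, 2].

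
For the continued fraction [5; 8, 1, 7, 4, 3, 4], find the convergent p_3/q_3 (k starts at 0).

363/71

Using pₖ = aₖpₖ₋₁ + pₖ₋₂, qₖ = aₖqₖ₋₁ + qₖ₋₂ (with p₋₁=1, p₋₂=0, q₋₁=0, q₋₂=1):
  k=0: a=5, p=5, q=1
  k=1: a=8, p=41, q=8
  k=2: a=1, p=46, q=9
  k=3: a=7, p=363, q=71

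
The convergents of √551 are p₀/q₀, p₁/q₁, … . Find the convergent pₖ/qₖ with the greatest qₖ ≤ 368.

8380/357

√551 = [23; 2, 8, 1, 8, 2, 46, …] (period length 6).
Convergents:
  p_0/q_0 = 23/1
  p_1/q_1 = 47/2
  p_2/q_2 = 399/17
  p_3/q_3 = 446/19
  p_4/q_4 = 3967/169
  p_5/q_5 = 8380/357
  p_6/q_6 = 389447/16591
q_5 = 357 ≤ 368 < 16591 = q_6, so the answer is 8380/357.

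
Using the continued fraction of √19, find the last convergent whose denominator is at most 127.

√19 = [4; 2, 1, 3, 1, 2, 8, …] (period length 6).
Convergents:
  p_0/q_0 = 4/1
  p_1/q_1 = 9/2
  p_2/q_2 = 13/3
  p_3/q_3 = 48/11
  p_4/q_4 = 61/14
  p_5/q_5 = 170/39
  p_6/q_6 = 1421/326
q_5 = 39 ≤ 127 < 326 = q_6, so the answer is 170/39.

170/39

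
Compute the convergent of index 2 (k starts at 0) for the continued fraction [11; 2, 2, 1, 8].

57/5

Using pₖ = aₖpₖ₋₁ + pₖ₋₂, qₖ = aₖqₖ₋₁ + qₖ₋₂ (with p₋₁=1, p₋₂=0, q₋₁=0, q₋₂=1):
  k=0: a=11, p=11, q=1
  k=1: a=2, p=23, q=2
  k=2: a=2, p=57, q=5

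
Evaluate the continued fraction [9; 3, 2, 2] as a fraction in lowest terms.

Using pₖ = aₖpₖ₋₁ + pₖ₋₂ and qₖ = aₖqₖ₋₁ + qₖ₋₂:
  k=0: a=9, p=9, q=1
  k=1: a=3, p=28, q=3
  k=2: a=2, p=65, q=7
  k=3: a=2, p=158, q=17

158/17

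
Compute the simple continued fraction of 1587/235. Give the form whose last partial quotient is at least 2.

1587 = 6×235 + 177
235 = 1×177 + 58
177 = 3×58 + 3
58 = 19×3 + 1
3 = 3×1 + 0  (stop)
So 1587/235 = [6; 1, 3, 19, 3].

[6; 1, 3, 19, 3]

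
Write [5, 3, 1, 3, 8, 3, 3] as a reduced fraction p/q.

Using pₖ = aₖpₖ₋₁ + pₖ₋₂ and qₖ = aₖqₖ₋₁ + qₖ₋₂:
  k=0: a=5, p=5, q=1
  k=1: a=3, p=16, q=3
  k=2: a=1, p=21, q=4
  k=3: a=3, p=79, q=15
  k=4: a=8, p=653, q=124
  k=5: a=3, p=2038, q=387
  k=6: a=3, p=6767, q=1285

6767/1285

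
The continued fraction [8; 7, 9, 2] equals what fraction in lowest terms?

Fold from the inside: start with 2/1.
  9 + 1/2 = 19/2
  7 + 2/19 = 135/19
  8 + 19/135 = 1099/135

1099/135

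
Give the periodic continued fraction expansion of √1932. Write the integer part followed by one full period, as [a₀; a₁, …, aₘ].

a₀ = ⌊√1932⌋ = 43.
With m₀=0, d₀=1 and mₖ₊₁ = dₖaₖ − mₖ, dₖ₊₁ = (n − mₖ₊₁²)/dₖ, aₖ₊₁ = ⌊(a₀+mₖ₊₁)/dₖ₊₁⌋:
  k=1: m=43, d=83, a=1
  k=2: m=40, d=4, a=20
  k=3: m=40, d=83, a=1
  k=4: m=43, d=1, a=86
d=1 and a=2a₀=86 at k=4, so the next step gives (m, d) = (43, 83) again — its k=1 value — and the period has length 4.

[43; 1, 20, 1, 86]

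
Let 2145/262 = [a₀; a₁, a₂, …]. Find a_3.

1

2145 = 8·262 + 49   →  a_0 = 8
262 = 5·49 + 17   →  a_1 = 5
49 = 2·17 + 15   →  a_2 = 2
17 = 1·15 + 2   →  a_3 = 1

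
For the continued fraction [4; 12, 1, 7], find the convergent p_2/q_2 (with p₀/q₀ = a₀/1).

53/13

Using pₖ = aₖpₖ₋₁ + pₖ₋₂, qₖ = aₖqₖ₋₁ + qₖ₋₂ (with p₋₁=1, p₋₂=0, q₋₁=0, q₋₂=1):
  k=0: a=4, p=4, q=1
  k=1: a=12, p=49, q=12
  k=2: a=1, p=53, q=13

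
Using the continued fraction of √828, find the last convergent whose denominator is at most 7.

√828 = [28; 1, 3, 2, 3, 1, 56, …] (period length 6).
Convergents:
  p_0/q_0 = 28/1
  p_1/q_1 = 29/1
  p_2/q_2 = 115/4
  p_3/q_3 = 259/9
q_2 = 4 ≤ 7 < 9 = q_3, so the answer is 115/4.

115/4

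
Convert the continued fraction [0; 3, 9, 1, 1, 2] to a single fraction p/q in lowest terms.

Using pₖ = aₖpₖ₋₁ + pₖ₋₂ and qₖ = aₖqₖ₋₁ + qₖ₋₂:
  k=0: a=0, p=0, q=1
  k=1: a=3, p=1, q=3
  k=2: a=9, p=9, q=28
  k=3: a=1, p=10, q=31
  k=4: a=1, p=19, q=59
  k=5: a=2, p=48, q=149

48/149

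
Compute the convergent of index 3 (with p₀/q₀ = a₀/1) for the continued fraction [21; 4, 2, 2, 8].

Using pₖ = aₖpₖ₋₁ + pₖ₋₂, qₖ = aₖqₖ₋₁ + qₖ₋₂ (with p₋₁=1, p₋₂=0, q₋₁=0, q₋₂=1):
  k=0: a=21, p=21, q=1
  k=1: a=4, p=85, q=4
  k=2: a=2, p=191, q=9
  k=3: a=2, p=467, q=22

467/22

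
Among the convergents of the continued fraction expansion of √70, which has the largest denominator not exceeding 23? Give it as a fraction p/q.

√70 = [8; 2, 1, 2, 1, 2, 16, …] (period length 6).
Convergents:
  p_0/q_0 = 8/1
  p_1/q_1 = 17/2
  p_2/q_2 = 25/3
  p_3/q_3 = 67/8
  p_4/q_4 = 92/11
  p_5/q_5 = 251/30
q_4 = 11 ≤ 23 < 30 = q_5, so the answer is 92/11.

92/11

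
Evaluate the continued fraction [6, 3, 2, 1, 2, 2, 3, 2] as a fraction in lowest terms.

3161/502

Fold from the inside: start with 2/1.
  3 + 1/2 = 7/2
  2 + 2/7 = 16/7
  2 + 7/16 = 39/16
  1 + 16/39 = 55/39
  2 + 39/55 = 149/55
  3 + 55/149 = 502/149
  6 + 149/502 = 3161/502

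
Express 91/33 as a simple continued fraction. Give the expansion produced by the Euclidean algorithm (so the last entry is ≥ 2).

[2; 1, 3, 8]

91 = 2·33 + 25
33 = 1·25 + 8
25 = 3·8 + 1
8 = 8·1 + 0  (stop)
So 91/33 = [2; 1, 3, 8].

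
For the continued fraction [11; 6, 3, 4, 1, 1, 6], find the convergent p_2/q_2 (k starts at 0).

Using pₖ = aₖpₖ₋₁ + pₖ₋₂, qₖ = aₖqₖ₋₁ + qₖ₋₂ (with p₋₁=1, p₋₂=0, q₋₁=0, q₋₂=1):
  k=0: a=11, p=11, q=1
  k=1: a=6, p=67, q=6
  k=2: a=3, p=212, q=19

212/19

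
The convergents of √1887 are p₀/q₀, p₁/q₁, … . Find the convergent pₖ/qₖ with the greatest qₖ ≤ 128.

3953/91

√1887 = [43; 2, 3, 1, 1, 1, 3, 2, 86, …] (period length 8).
Convergents:
  p_0/q_0 = 43/1
  p_1/q_1 = 87/2
  p_2/q_2 = 304/7
  p_3/q_3 = 391/9
  p_4/q_4 = 695/16
  p_5/q_5 = 1086/25
  p_6/q_6 = 3953/91
  p_7/q_7 = 8992/207
q_6 = 91 ≤ 128 < 207 = q_7, so the answer is 3953/91.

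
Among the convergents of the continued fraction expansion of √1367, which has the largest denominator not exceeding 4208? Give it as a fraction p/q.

√1367 = [36; 1, 35, 1, 72, …] (period length 4).
Convergents:
  p_0/q_0 = 36/1
  p_1/q_1 = 37/1
  p_2/q_2 = 1331/36
  p_3/q_3 = 1368/37
  p_4/q_4 = 99827/2700
  p_5/q_5 = 101195/2737
  p_6/q_6 = 3641652/98495
q_5 = 2737 ≤ 4208 < 98495 = q_6, so the answer is 101195/2737.

101195/2737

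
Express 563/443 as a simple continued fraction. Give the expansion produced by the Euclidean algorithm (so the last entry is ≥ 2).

563 = 1*443 + 120
443 = 3*120 + 83
120 = 1*83 + 37
83 = 2*37 + 9
37 = 4*9 + 1
9 = 9*1 + 0  (stop)
So 563/443 = [1; 3, 1, 2, 4, 9].

[1; 3, 1, 2, 4, 9]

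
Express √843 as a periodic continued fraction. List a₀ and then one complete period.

a₀ = ⌊√843⌋ = 29.
With m₀=0, d₀=1 and mₖ₊₁ = dₖaₖ − mₖ, dₖ₊₁ = (n − mₖ₊₁²)/dₖ, aₖ₊₁ = ⌊(a₀+mₖ₊₁)/dₖ₊₁⌋:
  k=1: m=29, d=2, a=29
  k=2: m=29, d=1, a=58
d=1 and a=2a₀=58 at k=2, so the next step gives (m, d) = (29, 2) again — its k=1 value — and the period has length 2.

[29; 29, 58]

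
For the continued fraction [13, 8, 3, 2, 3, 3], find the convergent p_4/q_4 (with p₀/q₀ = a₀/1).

Using pₖ = aₖpₖ₋₁ + pₖ₋₂, qₖ = aₖqₖ₋₁ + qₖ₋₂ (with p₋₁=1, p₋₂=0, q₋₁=0, q₋₂=1):
  k=0: a=13, p=13, q=1
  k=1: a=8, p=105, q=8
  k=2: a=3, p=328, q=25
  k=3: a=2, p=761, q=58
  k=4: a=3, p=2611, q=199

2611/199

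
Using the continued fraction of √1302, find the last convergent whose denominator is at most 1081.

√1302 = [36; 12, 72, …] (period length 2).
Convergents:
  p_0/q_0 = 36/1
  p_1/q_1 = 433/12
  p_2/q_2 = 31212/865
  p_3/q_3 = 374977/10392
q_2 = 865 ≤ 1081 < 10392 = q_3, so the answer is 31212/865.

31212/865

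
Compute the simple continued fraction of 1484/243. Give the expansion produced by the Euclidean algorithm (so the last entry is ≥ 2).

1484 = 6×243 + 26
243 = 9×26 + 9
26 = 2×9 + 8
9 = 1×8 + 1
8 = 8×1 + 0  (stop)
So 1484/243 = [6; 9, 2, 1, 8].

[6; 9, 2, 1, 8]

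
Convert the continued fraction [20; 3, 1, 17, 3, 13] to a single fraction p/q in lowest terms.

Using pₖ = aₖpₖ₋₁ + pₖ₋₂ and qₖ = aₖqₖ₋₁ + qₖ₋₂:
  k=0: a=20, p=20, q=1
  k=1: a=3, p=61, q=3
  k=2: a=1, p=81, q=4
  k=3: a=17, p=1438, q=71
  k=4: a=3, p=4395, q=217
  k=5: a=13, p=58573, q=2892

58573/2892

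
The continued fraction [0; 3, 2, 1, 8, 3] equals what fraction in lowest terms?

Using pₖ = aₖpₖ₋₁ + pₖ₋₂ and qₖ = aₖqₖ₋₁ + qₖ₋₂:
  k=0: a=0, p=0, q=1
  k=1: a=3, p=1, q=3
  k=2: a=2, p=2, q=7
  k=3: a=1, p=3, q=10
  k=4: a=8, p=26, q=87
  k=5: a=3, p=81, q=271

81/271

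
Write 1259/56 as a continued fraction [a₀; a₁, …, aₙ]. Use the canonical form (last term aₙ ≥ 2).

[22; 2, 13, 2]

1259 = 22*56 + 27
56 = 2*27 + 2
27 = 13*2 + 1
2 = 2*1 + 0  (stop)
So 1259/56 = [22; 2, 13, 2].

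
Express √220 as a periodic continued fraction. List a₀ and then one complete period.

[14; 1, 4, 1, 28]

a₀ = ⌊√220⌋ = 14.
With m₀=0, d₀=1 and mₖ₊₁ = dₖaₖ − mₖ, dₖ₊₁ = (n − mₖ₊₁²)/dₖ, aₖ₊₁ = ⌊(a₀+mₖ₊₁)/dₖ₊₁⌋:
  k=1: m=14, d=24, a=1
  k=2: m=10, d=5, a=4
  k=3: m=10, d=24, a=1
  k=4: m=14, d=1, a=28
d=1 and a=2a₀=28 at k=4, so the next step gives (m, d) = (14, 24) again — its k=1 value — and the period has length 4.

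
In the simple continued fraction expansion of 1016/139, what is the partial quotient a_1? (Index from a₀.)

1016 = 7·139 + 43   →  a_0 = 7
139 = 3·43 + 10   →  a_1 = 3

3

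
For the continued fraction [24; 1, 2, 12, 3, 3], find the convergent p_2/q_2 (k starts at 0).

Using pₖ = aₖpₖ₋₁ + pₖ₋₂, qₖ = aₖqₖ₋₁ + qₖ₋₂ (with p₋₁=1, p₋₂=0, q₋₁=0, q₋₂=1):
  k=0: a=24, p=24, q=1
  k=1: a=1, p=25, q=1
  k=2: a=2, p=74, q=3

74/3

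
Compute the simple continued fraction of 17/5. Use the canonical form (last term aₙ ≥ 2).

17 = 3·5 + 2
5 = 2·2 + 1
2 = 2·1 + 0  (stop)
So 17/5 = [3; 2, 2].

[3; 2, 2]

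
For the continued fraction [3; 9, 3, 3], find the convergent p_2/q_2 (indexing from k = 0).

Using pₖ = aₖpₖ₋₁ + pₖ₋₂, qₖ = aₖqₖ₋₁ + qₖ₋₂ (with p₋₁=1, p₋₂=0, q₋₁=0, q₋₂=1):
  k=0: a=3, p=3, q=1
  k=1: a=9, p=28, q=9
  k=2: a=3, p=87, q=28

87/28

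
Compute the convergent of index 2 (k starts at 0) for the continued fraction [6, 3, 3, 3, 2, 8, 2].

63/10

Using pₖ = aₖpₖ₋₁ + pₖ₋₂, qₖ = aₖqₖ₋₁ + qₖ₋₂ (with p₋₁=1, p₋₂=0, q₋₁=0, q₋₂=1):
  k=0: a=6, p=6, q=1
  k=1: a=3, p=19, q=3
  k=2: a=3, p=63, q=10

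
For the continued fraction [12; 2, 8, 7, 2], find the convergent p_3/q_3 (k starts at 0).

1509/121

Using pₖ = aₖpₖ₋₁ + pₖ₋₂, qₖ = aₖqₖ₋₁ + qₖ₋₂ (with p₋₁=1, p₋₂=0, q₋₁=0, q₋₂=1):
  k=0: a=12, p=12, q=1
  k=1: a=2, p=25, q=2
  k=2: a=8, p=212, q=17
  k=3: a=7, p=1509, q=121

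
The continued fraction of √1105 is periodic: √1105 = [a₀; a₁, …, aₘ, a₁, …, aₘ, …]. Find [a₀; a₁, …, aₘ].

[33; 4, 7, 7, 4, 66]

a₀ = ⌊√1105⌋ = 33.
With m₀=0, d₀=1 and mₖ₊₁ = dₖaₖ − mₖ, dₖ₊₁ = (n − mₖ₊₁²)/dₖ, aₖ₊₁ = ⌊(a₀+mₖ₊₁)/dₖ₊₁⌋:
  k=1: m=33, d=16, a=4
  k=2: m=31, d=9, a=7
  k=3: m=32, d=9, a=7
  k=4: m=31, d=16, a=4
  k=5: m=33, d=1, a=66
d=1 and a=2a₀=66 at k=5, so the next step gives (m, d) = (33, 16) again — its k=1 value — and the period has length 5.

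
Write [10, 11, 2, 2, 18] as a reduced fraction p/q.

Using pₖ = aₖpₖ₋₁ + pₖ₋₂ and qₖ = aₖqₖ₋₁ + qₖ₋₂:
  k=0: a=10, p=10, q=1
  k=1: a=11, p=111, q=11
  k=2: a=2, p=232, q=23
  k=3: a=2, p=575, q=57
  k=4: a=18, p=10582, q=1049

10582/1049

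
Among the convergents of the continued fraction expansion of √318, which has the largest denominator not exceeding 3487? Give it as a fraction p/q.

22897/1284

√318 = [17; 1, 4, 1, 34, …] (period length 4).
Convergents:
  p_0/q_0 = 17/1
  p_1/q_1 = 18/1
  p_2/q_2 = 89/5
  p_3/q_3 = 107/6
  p_4/q_4 = 3727/209
  p_5/q_5 = 3834/215
  p_6/q_6 = 19063/1069
  p_7/q_7 = 22897/1284
  p_8/q_8 = 797561/44725
q_7 = 1284 ≤ 3487 < 44725 = q_8, so the answer is 22897/1284.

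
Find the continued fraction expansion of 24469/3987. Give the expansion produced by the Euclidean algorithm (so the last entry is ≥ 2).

[6; 7, 3, 2, 6, 12]

24469 = 6×3987 + 547
3987 = 7×547 + 158
547 = 3×158 + 73
158 = 2×73 + 12
73 = 6×12 + 1
12 = 12×1 + 0  (stop)
So 24469/3987 = [6; 7, 3, 2, 6, 12].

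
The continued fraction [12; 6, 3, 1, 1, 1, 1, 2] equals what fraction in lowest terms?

Using pₖ = aₖpₖ₋₁ + pₖ₋₂ and qₖ = aₖqₖ₋₁ + qₖ₋₂:
  k=0: a=12, p=12, q=1
  k=1: a=6, p=73, q=6
  k=2: a=3, p=231, q=19
  k=3: a=1, p=304, q=25
  k=4: a=1, p=535, q=44
  k=5: a=1, p=839, q=69
  k=6: a=1, p=1374, q=113
  k=7: a=2, p=3587, q=295

3587/295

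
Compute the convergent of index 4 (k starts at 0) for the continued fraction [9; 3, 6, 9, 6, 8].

Using pₖ = aₖpₖ₋₁ + pₖ₋₂, qₖ = aₖqₖ₋₁ + qₖ₋₂ (with p₋₁=1, p₋₂=0, q₋₁=0, q₋₂=1):
  k=0: a=9, p=9, q=1
  k=1: a=3, p=28, q=3
  k=2: a=6, p=177, q=19
  k=3: a=9, p=1621, q=174
  k=4: a=6, p=9903, q=1063

9903/1063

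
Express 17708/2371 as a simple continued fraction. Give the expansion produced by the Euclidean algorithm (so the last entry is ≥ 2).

[7; 2, 7, 2, 5, 4, 3]

17708 = 7×2371 + 1111
2371 = 2×1111 + 149
1111 = 7×149 + 68
149 = 2×68 + 13
68 = 5×13 + 3
13 = 4×3 + 1
3 = 3×1 + 0  (stop)
So 17708/2371 = [7; 2, 7, 2, 5, 4, 3].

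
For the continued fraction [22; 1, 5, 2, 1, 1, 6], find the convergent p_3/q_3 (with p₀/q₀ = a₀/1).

297/13

Using pₖ = aₖpₖ₋₁ + pₖ₋₂, qₖ = aₖqₖ₋₁ + qₖ₋₂ (with p₋₁=1, p₋₂=0, q₋₁=0, q₋₂=1):
  k=0: a=22, p=22, q=1
  k=1: a=1, p=23, q=1
  k=2: a=5, p=137, q=6
  k=3: a=2, p=297, q=13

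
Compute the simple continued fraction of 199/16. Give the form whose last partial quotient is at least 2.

[12; 2, 3, 2]

199 = 12*16 + 7
16 = 2*7 + 2
7 = 3*2 + 1
2 = 2*1 + 0  (stop)
So 199/16 = [12; 2, 3, 2].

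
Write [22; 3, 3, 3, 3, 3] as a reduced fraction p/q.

Fold from the inside: start with 3/1.
  3 + 1/3 = 10/3
  3 + 3/10 = 33/10
  3 + 10/33 = 109/33
  3 + 33/109 = 360/109
  22 + 109/360 = 8029/360

8029/360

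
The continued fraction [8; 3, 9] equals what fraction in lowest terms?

Fold from the inside: start with 9/1.
  3 + 1/9 = 28/9
  8 + 9/28 = 233/28

233/28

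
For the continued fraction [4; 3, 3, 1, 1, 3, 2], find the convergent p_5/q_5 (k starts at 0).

Using pₖ = aₖpₖ₋₁ + pₖ₋₂, qₖ = aₖqₖ₋₁ + qₖ₋₂ (with p₋₁=1, p₋₂=0, q₋₁=0, q₋₂=1):
  k=0: a=4, p=4, q=1
  k=1: a=3, p=13, q=3
  k=2: a=3, p=43, q=10
  k=3: a=1, p=56, q=13
  k=4: a=1, p=99, q=23
  k=5: a=3, p=353, q=82

353/82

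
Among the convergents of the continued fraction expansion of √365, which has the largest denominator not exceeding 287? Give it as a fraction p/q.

√365 = [19; 9, 1, 1, 9, 38, …] (period length 5).
Convergents:
  p_0/q_0 = 19/1
  p_1/q_1 = 172/9
  p_2/q_2 = 191/10
  p_3/q_3 = 363/19
  p_4/q_4 = 3458/181
  p_5/q_5 = 131767/6897
q_4 = 181 ≤ 287 < 6897 = q_5, so the answer is 3458/181.

3458/181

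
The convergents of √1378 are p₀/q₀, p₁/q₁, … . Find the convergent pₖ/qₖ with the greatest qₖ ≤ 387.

5197/140

√1378 = [37; 8, 4, 4, 8, 74, …] (period length 5).
Convergents:
  p_0/q_0 = 37/1
  p_1/q_1 = 297/8
  p_2/q_2 = 1225/33
  p_3/q_3 = 5197/140
  p_4/q_4 = 42801/1153
q_3 = 140 ≤ 387 < 1153 = q_4, so the answer is 5197/140.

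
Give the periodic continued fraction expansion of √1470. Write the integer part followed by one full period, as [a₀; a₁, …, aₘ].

a₀ = ⌊√1470⌋ = 38.

[38; 2, 1, 14, 1, 2, 76]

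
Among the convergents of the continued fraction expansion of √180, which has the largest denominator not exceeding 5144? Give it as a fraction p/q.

√180 = [13; 2, 2, 2, 26, …] (period length 4).
Convergents:
  p_0/q_0 = 13/1
  p_1/q_1 = 27/2
  p_2/q_2 = 67/5
  p_3/q_3 = 161/12
  p_4/q_4 = 4253/317
  p_5/q_5 = 8667/646
  p_6/q_6 = 21587/1609
  p_7/q_7 = 51841/3864
  p_8/q_8 = 1369453/102073
q_7 = 3864 ≤ 5144 < 102073 = q_8, so the answer is 51841/3864.

51841/3864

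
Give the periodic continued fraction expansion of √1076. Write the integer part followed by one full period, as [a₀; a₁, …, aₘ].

[32; 1, 4, 16, 4, 1, 64]

a₀ = ⌊√1076⌋ = 32.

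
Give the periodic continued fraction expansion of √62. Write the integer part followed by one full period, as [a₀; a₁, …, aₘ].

a₀ = ⌊√62⌋ = 7.
With m₀=0, d₀=1 and mₖ₊₁ = dₖaₖ − mₖ, dₖ₊₁ = (n − mₖ₊₁²)/dₖ, aₖ₊₁ = ⌊(a₀+mₖ₊₁)/dₖ₊₁⌋:
  k=1: m=7, d=13, a=1
  k=2: m=6, d=2, a=6
  k=3: m=6, d=13, a=1
  k=4: m=7, d=1, a=14
d=1 and a=2a₀=14 at k=4, so the next step gives (m, d) = (7, 13) again — its k=1 value — and the period has length 4.

[7; 1, 6, 1, 14]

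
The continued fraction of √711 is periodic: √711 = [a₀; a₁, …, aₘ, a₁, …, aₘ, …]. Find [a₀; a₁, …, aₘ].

a₀ = ⌊√711⌋ = 26.

[26; 1, 1, 1, 52]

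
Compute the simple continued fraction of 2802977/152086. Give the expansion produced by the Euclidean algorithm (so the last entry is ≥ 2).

[18; 2, 3, 12, 6, 16, 1, 16]

2802977 = 18·152086 + 65429
152086 = 2·65429 + 21228
65429 = 3·21228 + 1745
21228 = 12·1745 + 288
1745 = 6·288 + 17
288 = 16·17 + 16
17 = 1·16 + 1
16 = 16·1 + 0  (stop)
So 2802977/152086 = [18; 2, 3, 12, 6, 16, 1, 16].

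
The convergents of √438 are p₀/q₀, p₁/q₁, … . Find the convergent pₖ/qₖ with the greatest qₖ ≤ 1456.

12285/587

√438 = [20; 1, 12, 1, 40, …] (period length 4).
Convergents:
  p_0/q_0 = 20/1
  p_1/q_1 = 21/1
  p_2/q_2 = 272/13
  p_3/q_3 = 293/14
  p_4/q_4 = 11992/573
  p_5/q_5 = 12285/587
  p_6/q_6 = 159412/7617
q_5 = 587 ≤ 1456 < 7617 = q_6, so the answer is 12285/587.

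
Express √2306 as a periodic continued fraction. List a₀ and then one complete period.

[48; 48, 96]

a₀ = ⌊√2306⌋ = 48.
With m₀=0, d₀=1 and mₖ₊₁ = dₖaₖ − mₖ, dₖ₊₁ = (n − mₖ₊₁²)/dₖ, aₖ₊₁ = ⌊(a₀+mₖ₊₁)/dₖ₊₁⌋:
  k=1: m=48, d=2, a=48
  k=2: m=48, d=1, a=96
d=1 and a=2a₀=96 at k=2, so the next step gives (m, d) = (48, 2) again — its k=1 value — and the period has length 2.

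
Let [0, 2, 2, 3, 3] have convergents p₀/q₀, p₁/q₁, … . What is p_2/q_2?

Using pₖ = aₖpₖ₋₁ + pₖ₋₂, qₖ = aₖqₖ₋₁ + qₖ₋₂ (with p₋₁=1, p₋₂=0, q₋₁=0, q₋₂=1):
  k=0: a=0, p=0, q=1
  k=1: a=2, p=1, q=2
  k=2: a=2, p=2, q=5

2/5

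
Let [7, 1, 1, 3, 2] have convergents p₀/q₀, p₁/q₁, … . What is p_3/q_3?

Using pₖ = aₖpₖ₋₁ + pₖ₋₂, qₖ = aₖqₖ₋₁ + qₖ₋₂ (with p₋₁=1, p₋₂=0, q₋₁=0, q₋₂=1):
  k=0: a=7, p=7, q=1
  k=1: a=1, p=8, q=1
  k=2: a=1, p=15, q=2
  k=3: a=3, p=53, q=7

53/7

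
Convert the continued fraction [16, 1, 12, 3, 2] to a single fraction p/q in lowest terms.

Fold from the inside: start with 2/1.
  3 + 1/2 = 7/2
  12 + 2/7 = 86/7
  1 + 7/86 = 93/86
  16 + 86/93 = 1574/93

1574/93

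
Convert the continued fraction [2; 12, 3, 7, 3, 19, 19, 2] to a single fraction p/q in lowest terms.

1336363/642119

Using pₖ = aₖpₖ₋₁ + pₖ₋₂ and qₖ = aₖqₖ₋₁ + qₖ₋₂:
  k=0: a=2, p=2, q=1
  k=1: a=12, p=25, q=12
  k=2: a=3, p=77, q=37
  k=3: a=7, p=564, q=271
  k=4: a=3, p=1769, q=850
  k=5: a=19, p=34175, q=16421
  k=6: a=19, p=651094, q=312849
  k=7: a=2, p=1336363, q=642119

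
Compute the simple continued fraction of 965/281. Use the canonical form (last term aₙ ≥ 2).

[3; 2, 3, 3, 2, 1, 3]

965 = 3×281 + 122
281 = 2×122 + 37
122 = 3×37 + 11
37 = 3×11 + 4
11 = 2×4 + 3
4 = 1×3 + 1
3 = 3×1 + 0  (stop)
So 965/281 = [3; 2, 3, 3, 2, 1, 3].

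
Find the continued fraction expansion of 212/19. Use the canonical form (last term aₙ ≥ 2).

212 = 11×19 + 3
19 = 6×3 + 1
3 = 3×1 + 0  (stop)
So 212/19 = [11; 6, 3].

[11; 6, 3]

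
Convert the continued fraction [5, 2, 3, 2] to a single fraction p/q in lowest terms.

Using pₖ = aₖpₖ₋₁ + pₖ₋₂ and qₖ = aₖqₖ₋₁ + qₖ₋₂:
  k=0: a=5, p=5, q=1
  k=1: a=2, p=11, q=2
  k=2: a=3, p=38, q=7
  k=3: a=2, p=87, q=16

87/16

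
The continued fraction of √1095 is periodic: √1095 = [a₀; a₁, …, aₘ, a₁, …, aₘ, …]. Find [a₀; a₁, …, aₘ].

[33; 11, 66]

a₀ = ⌊√1095⌋ = 33.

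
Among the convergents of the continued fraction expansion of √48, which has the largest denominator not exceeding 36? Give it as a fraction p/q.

97/14

√48 = [6; 1, 12, …] (period length 2).
Convergents:
  p_0/q_0 = 6/1
  p_1/q_1 = 7/1
  p_2/q_2 = 90/13
  p_3/q_3 = 97/14
  p_4/q_4 = 1254/181
q_3 = 14 ≤ 36 < 181 = q_4, so the answer is 97/14.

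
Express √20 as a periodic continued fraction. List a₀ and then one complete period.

a₀ = ⌊√20⌋ = 4.
With m₀=0, d₀=1 and mₖ₊₁ = dₖaₖ − mₖ, dₖ₊₁ = (n − mₖ₊₁²)/dₖ, aₖ₊₁ = ⌊(a₀+mₖ₊₁)/dₖ₊₁⌋:
  k=1: m=4, d=4, a=2
  k=2: m=4, d=1, a=8
d=1 and a=2a₀=8 at k=2, so the next step gives (m, d) = (4, 4) again — its k=1 value — and the period has length 2.

[4; 2, 8]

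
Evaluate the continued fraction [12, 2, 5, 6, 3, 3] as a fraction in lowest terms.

8881/713

Fold from the inside: start with 3/1.
  3 + 1/3 = 10/3
  6 + 3/10 = 63/10
  5 + 10/63 = 325/63
  2 + 63/325 = 713/325
  12 + 325/713 = 8881/713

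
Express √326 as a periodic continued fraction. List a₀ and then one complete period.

a₀ = ⌊√326⌋ = 18.
With m₀=0, d₀=1 and mₖ₊₁ = dₖaₖ − mₖ, dₖ₊₁ = (n − mₖ₊₁²)/dₖ, aₖ₊₁ = ⌊(a₀+mₖ₊₁)/dₖ₊₁⌋:
  k=1: m=18, d=2, a=18
  k=2: m=18, d=1, a=36
d=1 and a=2a₀=36 at k=2, so the next step gives (m, d) = (18, 2) again — its k=1 value — and the period has length 2.

[18; 18, 36]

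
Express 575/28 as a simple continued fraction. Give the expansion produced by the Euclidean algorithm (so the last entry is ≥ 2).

[20; 1, 1, 6, 2]

575 = 20×28 + 15
28 = 1×15 + 13
15 = 1×13 + 2
13 = 6×2 + 1
2 = 2×1 + 0  (stop)
So 575/28 = [20; 1, 1, 6, 2].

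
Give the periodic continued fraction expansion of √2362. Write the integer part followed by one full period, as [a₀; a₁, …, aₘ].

[48; 1, 1, 1, 1, 96]

a₀ = ⌊√2362⌋ = 48.
With m₀=0, d₀=1 and mₖ₊₁ = dₖaₖ − mₖ, dₖ₊₁ = (n − mₖ₊₁²)/dₖ, aₖ₊₁ = ⌊(a₀+mₖ₊₁)/dₖ₊₁⌋:
  k=1: m=48, d=58, a=1
  k=2: m=10, d=39, a=1
  k=3: m=29, d=39, a=1
  k=4: m=10, d=58, a=1
  k=5: m=48, d=1, a=96
d=1 and a=2a₀=96 at k=5, so the next step gives (m, d) = (48, 58) again — its k=1 value — and the period has length 5.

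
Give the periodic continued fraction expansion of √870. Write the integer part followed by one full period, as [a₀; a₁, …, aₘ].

a₀ = ⌊√870⌋ = 29.
With m₀=0, d₀=1 and mₖ₊₁ = dₖaₖ − mₖ, dₖ₊₁ = (n − mₖ₊₁²)/dₖ, aₖ₊₁ = ⌊(a₀+mₖ₊₁)/dₖ₊₁⌋:
  k=1: m=29, d=29, a=2
  k=2: m=29, d=1, a=58
d=1 and a=2a₀=58 at k=2, so the next step gives (m, d) = (29, 29) again — its k=1 value — and the period has length 2.

[29; 2, 58]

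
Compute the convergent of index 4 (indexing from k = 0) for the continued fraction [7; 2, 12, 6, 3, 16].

Using pₖ = aₖpₖ₋₁ + pₖ₋₂, qₖ = aₖqₖ₋₁ + qₖ₋₂ (with p₋₁=1, p₋₂=0, q₋₁=0, q₋₂=1):
  k=0: a=7, p=7, q=1
  k=1: a=2, p=15, q=2
  k=2: a=12, p=187, q=25
  k=3: a=6, p=1137, q=152
  k=4: a=3, p=3598, q=481

3598/481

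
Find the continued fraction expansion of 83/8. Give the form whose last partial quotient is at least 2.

83 = 10·8 + 3
8 = 2·3 + 2
3 = 1·2 + 1
2 = 2·1 + 0  (stop)
So 83/8 = [10; 2, 1, 2].

[10; 2, 1, 2]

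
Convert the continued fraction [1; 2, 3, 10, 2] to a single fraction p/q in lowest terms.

216/151

Using pₖ = aₖpₖ₋₁ + pₖ₋₂ and qₖ = aₖqₖ₋₁ + qₖ₋₂:
  k=0: a=1, p=1, q=1
  k=1: a=2, p=3, q=2
  k=2: a=3, p=10, q=7
  k=3: a=10, p=103, q=72
  k=4: a=2, p=216, q=151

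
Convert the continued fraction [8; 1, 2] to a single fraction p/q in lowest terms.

Using pₖ = aₖpₖ₋₁ + pₖ₋₂ and qₖ = aₖqₖ₋₁ + qₖ₋₂:
  k=0: a=8, p=8, q=1
  k=1: a=1, p=9, q=1
  k=2: a=2, p=26, q=3

26/3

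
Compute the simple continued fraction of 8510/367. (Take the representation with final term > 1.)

8510 = 23×367 + 69
367 = 5×69 + 22
69 = 3×22 + 3
22 = 7×3 + 1
3 = 3×1 + 0  (stop)
So 8510/367 = [23; 5, 3, 7, 3].

[23; 5, 3, 7, 3]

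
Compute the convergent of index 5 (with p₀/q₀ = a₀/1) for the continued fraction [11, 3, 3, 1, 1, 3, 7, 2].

Using pₖ = aₖpₖ₋₁ + pₖ₋₂, qₖ = aₖqₖ₋₁ + qₖ₋₂ (with p₋₁=1, p₋₂=0, q₋₁=0, q₋₂=1):
  k=0: a=11, p=11, q=1
  k=1: a=3, p=34, q=3
  k=2: a=3, p=113, q=10
  k=3: a=1, p=147, q=13
  k=4: a=1, p=260, q=23
  k=5: a=3, p=927, q=82

927/82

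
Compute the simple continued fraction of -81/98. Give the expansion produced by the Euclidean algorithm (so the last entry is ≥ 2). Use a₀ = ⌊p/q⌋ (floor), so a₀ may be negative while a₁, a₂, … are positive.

[-1; 5, 1, 3, 4]

-81 = -1·98 + 17
98 = 5·17 + 13
17 = 1·13 + 4
13 = 3·4 + 1
4 = 4·1 + 0  (stop)
So -81/98 = [-1; 5, 1, 3, 4].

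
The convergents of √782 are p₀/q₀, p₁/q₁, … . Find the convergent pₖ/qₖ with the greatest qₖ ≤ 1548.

43037/1539

√782 = [27; 1, 26, 1, 54, …] (period length 4).
Convergents:
  p_0/q_0 = 27/1
  p_1/q_1 = 28/1
  p_2/q_2 = 755/27
  p_3/q_3 = 783/28
  p_4/q_4 = 43037/1539
  p_5/q_5 = 43820/1567
q_4 = 1539 ≤ 1548 < 1567 = q_5, so the answer is 43037/1539.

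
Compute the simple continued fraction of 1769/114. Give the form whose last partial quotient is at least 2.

1769 = 15×114 + 59
114 = 1×59 + 55
59 = 1×55 + 4
55 = 13×4 + 3
4 = 1×3 + 1
3 = 3×1 + 0  (stop)
So 1769/114 = [15; 1, 1, 13, 1, 3].

[15; 1, 1, 13, 1, 3]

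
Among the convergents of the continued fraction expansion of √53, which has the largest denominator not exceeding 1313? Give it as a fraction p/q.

√53 = [7; 3, 1, 1, 3, 14, …] (period length 5).
Convergents:
  p_0/q_0 = 7/1
  p_1/q_1 = 22/3
  p_2/q_2 = 29/4
  p_3/q_3 = 51/7
  p_4/q_4 = 182/25
  p_5/q_5 = 2599/357
  p_6/q_6 = 7979/1096
  p_7/q_7 = 10578/1453
q_6 = 1096 ≤ 1313 < 1453 = q_7, so the answer is 7979/1096.

7979/1096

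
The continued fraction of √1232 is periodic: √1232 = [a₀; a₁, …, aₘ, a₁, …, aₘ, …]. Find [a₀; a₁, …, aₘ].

a₀ = ⌊√1232⌋ = 35.
With m₀=0, d₀=1 and mₖ₊₁ = dₖaₖ − mₖ, dₖ₊₁ = (n − mₖ₊₁²)/dₖ, aₖ₊₁ = ⌊(a₀+mₖ₊₁)/dₖ₊₁⌋:
  k=1: m=35, d=7, a=10
  k=2: m=35, d=1, a=70
d=1 and a=2a₀=70 at k=2, so the next step gives (m, d) = (35, 7) again — its k=1 value — and the period has length 2.

[35; 10, 70]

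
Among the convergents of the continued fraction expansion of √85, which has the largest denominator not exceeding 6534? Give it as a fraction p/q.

34813/3776

√85 = [9; 4, 1, 1, 4, 18, …] (period length 5).
Convergents:
  p_0/q_0 = 9/1
  p_1/q_1 = 37/4
  p_2/q_2 = 46/5
  p_3/q_3 = 83/9
  p_4/q_4 = 378/41
  p_5/q_5 = 6887/747
  p_6/q_6 = 27926/3029
  p_7/q_7 = 34813/3776
  p_8/q_8 = 62739/6805
q_7 = 3776 ≤ 6534 < 6805 = q_8, so the answer is 34813/3776.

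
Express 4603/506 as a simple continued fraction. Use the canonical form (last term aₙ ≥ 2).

4603 = 9*506 + 49
506 = 10*49 + 16
49 = 3*16 + 1
16 = 16*1 + 0  (stop)
So 4603/506 = [9; 10, 3, 16].

[9; 10, 3, 16]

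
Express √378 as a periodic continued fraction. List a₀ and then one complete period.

[19; 2, 3, 1, 4, 1, 3, 2, 38]

a₀ = ⌊√378⌋ = 19.
With m₀=0, d₀=1 and mₖ₊₁ = dₖaₖ − mₖ, dₖ₊₁ = (n − mₖ₊₁²)/dₖ, aₖ₊₁ = ⌊(a₀+mₖ₊₁)/dₖ₊₁⌋:
  k=1: m=19, d=17, a=2
  k=2: m=15, d=9, a=3
  k=3: m=12, d=26, a=1
  k=4: m=14, d=7, a=4
  k=5: m=14, d=26, a=1
  k=6: m=12, d=9, a=3
  k=7: m=15, d=17, a=2
  k=8: m=19, d=1, a=38
d=1 and a=2a₀=38 at k=8, so the next step gives (m, d) = (19, 17) again — its k=1 value — and the period has length 8.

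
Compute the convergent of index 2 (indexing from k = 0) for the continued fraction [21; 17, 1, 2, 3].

Using pₖ = aₖpₖ₋₁ + pₖ₋₂, qₖ = aₖqₖ₋₁ + qₖ₋₂ (with p₋₁=1, p₋₂=0, q₋₁=0, q₋₂=1):
  k=0: a=21, p=21, q=1
  k=1: a=17, p=358, q=17
  k=2: a=1, p=379, q=18

379/18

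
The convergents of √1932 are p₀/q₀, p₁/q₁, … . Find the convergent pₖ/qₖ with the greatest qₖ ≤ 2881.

85052/1935

√1932 = [43; 1, 20, 1, 86, …] (period length 4).
Convergents:
  p_0/q_0 = 43/1
  p_1/q_1 = 44/1
  p_2/q_2 = 923/21
  p_3/q_3 = 967/22
  p_4/q_4 = 84085/1913
  p_5/q_5 = 85052/1935
  p_6/q_6 = 1785125/40613
q_5 = 1935 ≤ 2881 < 40613 = q_6, so the answer is 85052/1935.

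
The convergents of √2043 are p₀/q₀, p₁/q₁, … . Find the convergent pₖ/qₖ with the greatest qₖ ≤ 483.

20385/451

√2043 = [45; 5, 90, …] (period length 2).
Convergents:
  p_0/q_0 = 45/1
  p_1/q_1 = 226/5
  p_2/q_2 = 20385/451
  p_3/q_3 = 102151/2260
q_2 = 451 ≤ 483 < 2260 = q_3, so the answer is 20385/451.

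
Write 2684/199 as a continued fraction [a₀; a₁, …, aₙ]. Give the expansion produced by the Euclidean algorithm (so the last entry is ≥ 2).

[13; 2, 19, 2, 2]

2684 = 13·199 + 97
199 = 2·97 + 5
97 = 19·5 + 2
5 = 2·2 + 1
2 = 2·1 + 0  (stop)
So 2684/199 = [13; 2, 19, 2, 2].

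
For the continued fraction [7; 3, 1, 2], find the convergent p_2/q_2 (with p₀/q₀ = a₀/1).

29/4

Using pₖ = aₖpₖ₋₁ + pₖ₋₂, qₖ = aₖqₖ₋₁ + qₖ₋₂ (with p₋₁=1, p₋₂=0, q₋₁=0, q₋₂=1):
  k=0: a=7, p=7, q=1
  k=1: a=3, p=22, q=3
  k=2: a=1, p=29, q=4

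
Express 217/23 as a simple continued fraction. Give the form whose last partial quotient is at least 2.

217 = 9*23 + 10
23 = 2*10 + 3
10 = 3*3 + 1
3 = 3*1 + 0  (stop)
So 217/23 = [9; 2, 3, 3].

[9; 2, 3, 3]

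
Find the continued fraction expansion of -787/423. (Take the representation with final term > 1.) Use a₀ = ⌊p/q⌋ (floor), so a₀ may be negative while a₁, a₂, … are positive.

-787 = -2×423 + 59
423 = 7×59 + 10
59 = 5×10 + 9
10 = 1×9 + 1
9 = 9×1 + 0  (stop)
So -787/423 = [-2; 7, 5, 1, 9].

[-2; 7, 5, 1, 9]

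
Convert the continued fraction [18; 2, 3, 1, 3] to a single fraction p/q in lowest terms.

Using pₖ = aₖpₖ₋₁ + pₖ₋₂ and qₖ = aₖqₖ₋₁ + qₖ₋₂:
  k=0: a=18, p=18, q=1
  k=1: a=2, p=37, q=2
  k=2: a=3, p=129, q=7
  k=3: a=1, p=166, q=9
  k=4: a=3, p=627, q=34

627/34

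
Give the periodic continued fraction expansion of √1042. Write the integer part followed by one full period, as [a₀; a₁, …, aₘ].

[32; 3, 1, 1, 3, 64]

a₀ = ⌊√1042⌋ = 32.
With m₀=0, d₀=1 and mₖ₊₁ = dₖaₖ − mₖ, dₖ₊₁ = (n − mₖ₊₁²)/dₖ, aₖ₊₁ = ⌊(a₀+mₖ₊₁)/dₖ₊₁⌋:
  k=1: m=32, d=18, a=3
  k=2: m=22, d=31, a=1
  k=3: m=9, d=31, a=1
  k=4: m=22, d=18, a=3
  k=5: m=32, d=1, a=64
d=1 and a=2a₀=64 at k=5, so the next step gives (m, d) = (32, 18) again — its k=1 value — and the period has length 5.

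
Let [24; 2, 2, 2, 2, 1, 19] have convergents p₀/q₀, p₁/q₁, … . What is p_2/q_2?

Using pₖ = aₖpₖ₋₁ + pₖ₋₂, qₖ = aₖqₖ₋₁ + qₖ₋₂ (with p₋₁=1, p₋₂=0, q₋₁=0, q₋₂=1):
  k=0: a=24, p=24, q=1
  k=1: a=2, p=49, q=2
  k=2: a=2, p=122, q=5

122/5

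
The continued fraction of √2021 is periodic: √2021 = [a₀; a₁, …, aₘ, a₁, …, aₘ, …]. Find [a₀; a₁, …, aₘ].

[44; 1, 21, 2, 21, 1, 88]

a₀ = ⌊√2021⌋ = 44.
With m₀=0, d₀=1 and mₖ₊₁ = dₖaₖ − mₖ, dₖ₊₁ = (n − mₖ₊₁²)/dₖ, aₖ₊₁ = ⌊(a₀+mₖ₊₁)/dₖ₊₁⌋:
  k=1: m=44, d=85, a=1
  k=2: m=41, d=4, a=21
  k=3: m=43, d=43, a=2
  k=4: m=43, d=4, a=21
  k=5: m=41, d=85, a=1
  k=6: m=44, d=1, a=88
d=1 and a=2a₀=88 at k=6, so the next step gives (m, d) = (44, 85) again — its k=1 value — and the period has length 6.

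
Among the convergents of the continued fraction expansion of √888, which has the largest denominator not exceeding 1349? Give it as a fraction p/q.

35491/1191

√888 = [29; 1, 3, 1, 58, …] (period length 4).
Convergents:
  p_0/q_0 = 29/1
  p_1/q_1 = 30/1
  p_2/q_2 = 119/4
  p_3/q_3 = 149/5
  p_4/q_4 = 8761/294
  p_5/q_5 = 8910/299
  p_6/q_6 = 35491/1191
  p_7/q_7 = 44401/1490
q_6 = 1191 ≤ 1349 < 1490 = q_7, so the answer is 35491/1191.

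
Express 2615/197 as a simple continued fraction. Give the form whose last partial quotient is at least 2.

2615 = 13·197 + 54
197 = 3·54 + 35
54 = 1·35 + 19
35 = 1·19 + 16
19 = 1·16 + 3
16 = 5·3 + 1
3 = 3·1 + 0  (stop)
So 2615/197 = [13; 3, 1, 1, 1, 5, 3].

[13; 3, 1, 1, 1, 5, 3]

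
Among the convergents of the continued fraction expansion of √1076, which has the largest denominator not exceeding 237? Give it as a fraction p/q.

2657/81

√1076 = [32; 1, 4, 16, 4, 1, 64, …] (period length 6).
Convergents:
  p_0/q_0 = 32/1
  p_1/q_1 = 33/1
  p_2/q_2 = 164/5
  p_3/q_3 = 2657/81
  p_4/q_4 = 10792/329
q_3 = 81 ≤ 237 < 329 = q_4, so the answer is 2657/81.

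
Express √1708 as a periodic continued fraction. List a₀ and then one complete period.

a₀ = ⌊√1708⌋ = 41.
With m₀=0, d₀=1 and mₖ₊₁ = dₖaₖ − mₖ, dₖ₊₁ = (n − mₖ₊₁²)/dₖ, aₖ₊₁ = ⌊(a₀+mₖ₊₁)/dₖ₊₁⌋:
  k=1: m=41, d=27, a=3
  k=2: m=40, d=4, a=20
  k=3: m=40, d=27, a=3
  k=4: m=41, d=1, a=82
d=1 and a=2a₀=82 at k=4, so the next step gives (m, d) = (41, 27) again — its k=1 value — and the period has length 4.

[41; 3, 20, 3, 82]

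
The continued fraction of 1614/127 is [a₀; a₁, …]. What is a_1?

1614 = 12·127 + 90   →  a_0 = 12
127 = 1·90 + 37   →  a_1 = 1

1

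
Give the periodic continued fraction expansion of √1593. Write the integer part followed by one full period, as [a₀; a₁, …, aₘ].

a₀ = ⌊√1593⌋ = 39.
With m₀=0, d₀=1 and mₖ₊₁ = dₖaₖ − mₖ, dₖ₊₁ = (n − mₖ₊₁²)/dₖ, aₖ₊₁ = ⌊(a₀+mₖ₊₁)/dₖ₊₁⌋:
  k=1: m=39, d=72, a=1
  k=2: m=33, d=7, a=10
  k=3: m=37, d=32, a=2
  k=4: m=27, d=27, a=2
  k=5: m=27, d=32, a=2
  k=6: m=37, d=7, a=10
  k=7: m=33, d=72, a=1
  k=8: m=39, d=1, a=78
d=1 and a=2a₀=78 at k=8, so the next step gives (m, d) = (39, 72) again — its k=1 value — and the period has length 8.

[39; 1, 10, 2, 2, 2, 10, 1, 78]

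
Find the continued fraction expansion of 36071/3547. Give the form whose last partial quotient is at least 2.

[10; 5, 1, 9, 5, 2, 1, 3]

36071 = 10×3547 + 601
3547 = 5×601 + 542
601 = 1×542 + 59
542 = 9×59 + 11
59 = 5×11 + 4
11 = 2×4 + 3
4 = 1×3 + 1
3 = 3×1 + 0  (stop)
So 36071/3547 = [10; 5, 1, 9, 5, 2, 1, 3].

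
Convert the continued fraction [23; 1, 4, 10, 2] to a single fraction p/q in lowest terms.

2547/107

Fold from the inside: start with 2/1.
  10 + 1/2 = 21/2
  4 + 2/21 = 86/21
  1 + 21/86 = 107/86
  23 + 86/107 = 2547/107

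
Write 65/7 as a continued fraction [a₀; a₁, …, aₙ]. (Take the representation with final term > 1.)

[9; 3, 2]

65 = 9*7 + 2
7 = 3*2 + 1
2 = 2*1 + 0  (stop)
So 65/7 = [9; 3, 2].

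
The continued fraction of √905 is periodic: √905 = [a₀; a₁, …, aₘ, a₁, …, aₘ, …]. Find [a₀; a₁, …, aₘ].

[30; 12, 60]

a₀ = ⌊√905⌋ = 30.
With m₀=0, d₀=1 and mₖ₊₁ = dₖaₖ − mₖ, dₖ₊₁ = (n − mₖ₊₁²)/dₖ, aₖ₊₁ = ⌊(a₀+mₖ₊₁)/dₖ₊₁⌋:
  k=1: m=30, d=5, a=12
  k=2: m=30, d=1, a=60
d=1 and a=2a₀=60 at k=2, so the next step gives (m, d) = (30, 5) again — its k=1 value — and the period has length 2.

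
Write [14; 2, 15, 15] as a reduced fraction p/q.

6764/467

Fold from the inside: start with 15/1.
  15 + 1/15 = 226/15
  2 + 15/226 = 467/226
  14 + 226/467 = 6764/467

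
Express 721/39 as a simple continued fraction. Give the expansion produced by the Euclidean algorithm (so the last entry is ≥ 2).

721 = 18*39 + 19
39 = 2*19 + 1
19 = 19*1 + 0  (stop)
So 721/39 = [18; 2, 19].

[18; 2, 19]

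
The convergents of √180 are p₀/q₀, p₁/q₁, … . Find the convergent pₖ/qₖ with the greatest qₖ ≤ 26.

√180 = [13; 2, 2, 2, 26, …] (period length 4).
Convergents:
  p_0/q_0 = 13/1
  p_1/q_1 = 27/2
  p_2/q_2 = 67/5
  p_3/q_3 = 161/12
  p_4/q_4 = 4253/317
q_3 = 12 ≤ 26 < 317 = q_4, so the answer is 161/12.

161/12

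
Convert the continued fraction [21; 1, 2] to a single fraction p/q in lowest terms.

65/3

Using pₖ = aₖpₖ₋₁ + pₖ₋₂ and qₖ = aₖqₖ₋₁ + qₖ₋₂:
  k=0: a=21, p=21, q=1
  k=1: a=1, p=22, q=1
  k=2: a=2, p=65, q=3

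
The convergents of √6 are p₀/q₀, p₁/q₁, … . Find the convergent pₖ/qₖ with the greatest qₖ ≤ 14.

22/9

√6 = [2; 2, 4, …] (period length 2).
Convergents:
  p_0/q_0 = 2/1
  p_1/q_1 = 5/2
  p_2/q_2 = 22/9
  p_3/q_3 = 49/20
q_2 = 9 ≤ 14 < 20 = q_3, so the answer is 22/9.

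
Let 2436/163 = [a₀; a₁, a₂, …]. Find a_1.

1

2436 = 14·163 + 154   →  a_0 = 14
163 = 1·154 + 9   →  a_1 = 1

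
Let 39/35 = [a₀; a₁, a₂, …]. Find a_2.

39 = 1·35 + 4   →  a_0 = 1
35 = 8·4 + 3   →  a_1 = 8
4 = 1·3 + 1   →  a_2 = 1

1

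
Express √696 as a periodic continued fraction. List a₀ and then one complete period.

a₀ = ⌊√696⌋ = 26.
With m₀=0, d₀=1 and mₖ₊₁ = dₖaₖ − mₖ, dₖ₊₁ = (n − mₖ₊₁²)/dₖ, aₖ₊₁ = ⌊(a₀+mₖ₊₁)/dₖ₊₁⌋:
  k=1: m=26, d=20, a=2
  k=2: m=14, d=25, a=1
  k=3: m=11, d=23, a=1
  k=4: m=12, d=24, a=1
  k=5: m=12, d=23, a=1
  k=6: m=11, d=25, a=1
  k=7: m=14, d=20, a=2
  k=8: m=26, d=1, a=52
d=1 and a=2a₀=52 at k=8, so the next step gives (m, d) = (26, 20) again — its k=1 value — and the period has length 8.

[26; 2, 1, 1, 1, 1, 1, 2, 52]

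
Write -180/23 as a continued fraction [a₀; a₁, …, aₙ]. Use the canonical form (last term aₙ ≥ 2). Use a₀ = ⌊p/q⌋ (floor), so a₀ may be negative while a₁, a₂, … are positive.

[-8; 5, 1, 3]

-180 = -8*23 + 4
23 = 5*4 + 3
4 = 1*3 + 1
3 = 3*1 + 0  (stop)
So -180/23 = [-8; 5, 1, 3].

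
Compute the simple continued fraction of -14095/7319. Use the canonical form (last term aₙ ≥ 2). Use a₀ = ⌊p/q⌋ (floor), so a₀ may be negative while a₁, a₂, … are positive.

-14095 = -2×7319 + 543
7319 = 13×543 + 260
543 = 2×260 + 23
260 = 11×23 + 7
23 = 3×7 + 2
7 = 3×2 + 1
2 = 2×1 + 0  (stop)
So -14095/7319 = [-2; 13, 2, 11, 3, 3, 2].

[-2; 13, 2, 11, 3, 3, 2]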